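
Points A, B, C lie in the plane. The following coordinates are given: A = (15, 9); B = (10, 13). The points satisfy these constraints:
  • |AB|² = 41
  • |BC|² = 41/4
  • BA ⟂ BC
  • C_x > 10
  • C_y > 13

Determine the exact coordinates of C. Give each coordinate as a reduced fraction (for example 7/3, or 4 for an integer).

C = (12, 31/2)

1. C_x = 12  [[BA ⟂ BC ⇒ 5x-4y+2=0] ∩ [|C−(10, 13)|²=41/4]]
2. C_y = 31/2  [[BA ⟂ BC ⇒ 5x-4y+2=0] ∩ [|C−(10, 13)|²=41/4]]
   so C = (12, 31/2)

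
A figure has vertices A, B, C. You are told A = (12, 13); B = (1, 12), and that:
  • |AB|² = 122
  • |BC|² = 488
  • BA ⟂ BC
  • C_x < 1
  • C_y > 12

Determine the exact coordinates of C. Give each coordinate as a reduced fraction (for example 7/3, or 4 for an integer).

C = (-1, 34)

1. C_x = -1  [[BA ⟂ BC ⇒ 11x+1y-23=0] ∩ [|C−(1, 12)|²=488]]
2. C_y = 34  [[BA ⟂ BC ⇒ 11x+1y-23=0] ∩ [|C−(1, 12)|²=488]]
   so C = (-1, 34)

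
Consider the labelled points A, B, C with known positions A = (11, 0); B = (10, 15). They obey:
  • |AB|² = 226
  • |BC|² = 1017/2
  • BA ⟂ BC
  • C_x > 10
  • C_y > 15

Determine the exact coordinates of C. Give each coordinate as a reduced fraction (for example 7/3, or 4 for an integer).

1. C_x = 65/2  [[BA ⟂ BC ⇒ 1x-15y+215=0] ∩ [|C−(10, 15)|²=1017/2]]
2. C_y = 33/2  [[BA ⟂ BC ⇒ 1x-15y+215=0] ∩ [|C−(10, 15)|²=1017/2]]
   so C = (65/2, 33/2)

C = (65/2, 33/2)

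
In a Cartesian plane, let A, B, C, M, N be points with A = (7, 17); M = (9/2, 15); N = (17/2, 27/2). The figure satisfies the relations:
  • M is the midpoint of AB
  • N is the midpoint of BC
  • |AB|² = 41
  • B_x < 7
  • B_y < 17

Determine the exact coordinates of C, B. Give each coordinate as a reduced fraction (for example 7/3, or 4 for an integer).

1. B_x = 2  [B = 2·M−A = 2·(9/2, 15)−(7, 17)]
2. B_y = 13  [B = 2·M−A = 2·(9/2, 15)−(7, 17)]
   so B = (2, 13)
3. C_x = 15  [C = 2·N−B = 2·(17/2, 27/2)−(2, 13)]
4. C_y = 14  [C = 2·N−B = 2·(17/2, 27/2)−(2, 13)]
   so C = (15, 14)

C = (15, 14)
B = (2, 13)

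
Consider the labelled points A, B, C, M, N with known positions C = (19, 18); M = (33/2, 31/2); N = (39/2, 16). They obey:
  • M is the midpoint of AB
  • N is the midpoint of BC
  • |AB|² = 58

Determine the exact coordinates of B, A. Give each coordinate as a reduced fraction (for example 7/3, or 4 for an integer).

1. B_x = 20  [B = 2·N−C = 2·(39/2, 16)−(19, 18)]
2. B_y = 14  [B = 2·N−C = 2·(39/2, 16)−(19, 18)]
   so B = (20, 14)
3. A_x = 13  [A = 2·M−B = 2·(33/2, 31/2)−(20, 14)]
4. A_y = 17  [A = 2·M−B = 2·(33/2, 31/2)−(20, 14)]
   so A = (13, 17)

B = (20, 14)
A = (13, 17)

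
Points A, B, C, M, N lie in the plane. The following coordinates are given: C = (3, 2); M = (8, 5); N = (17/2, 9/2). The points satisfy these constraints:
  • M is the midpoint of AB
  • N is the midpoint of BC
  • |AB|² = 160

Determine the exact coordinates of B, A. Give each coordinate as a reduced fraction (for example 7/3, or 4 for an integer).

1. B_x = 14  [B = 2·N−C = 2·(17/2, 9/2)−(3, 2)]
2. B_y = 7  [B = 2·N−C = 2·(17/2, 9/2)−(3, 2)]
   so B = (14, 7)
3. A_x = 2  [A = 2·M−B = 2·(8, 5)−(14, 7)]
4. A_y = 3  [A = 2·M−B = 2·(8, 5)−(14, 7)]
   so A = (2, 3)

B = (14, 7)
A = (2, 3)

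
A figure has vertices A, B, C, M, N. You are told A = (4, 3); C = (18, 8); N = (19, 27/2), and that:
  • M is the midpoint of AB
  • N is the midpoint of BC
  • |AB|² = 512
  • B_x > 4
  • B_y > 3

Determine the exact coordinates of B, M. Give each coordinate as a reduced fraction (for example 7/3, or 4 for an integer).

1. B_x = 20  [B = 2·N−C = 2·(19, 27/2)−(18, 8)]
2. B_y = 19  [B = 2·N−C = 2·(19, 27/2)−(18, 8)]
   so B = (20, 19)
3. M_x = 12  [2·M = A+B = (4, 3)+(20, 19)]
4. M_y = 11  [2·M = A+B = (4, 3)+(20, 19)]
   so M = (12, 11)

B = (20, 19)
M = (12, 11)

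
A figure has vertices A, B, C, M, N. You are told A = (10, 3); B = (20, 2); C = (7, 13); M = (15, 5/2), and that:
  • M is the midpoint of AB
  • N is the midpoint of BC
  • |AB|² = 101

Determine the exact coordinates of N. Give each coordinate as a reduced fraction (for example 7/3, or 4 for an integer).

1. N_x = 27/2  [2·N = B+C = (20, 2)+(7, 13)]
2. N_y = 15/2  [2·N = B+C = (20, 2)+(7, 13)]
   so N = (27/2, 15/2)

N = (27/2, 15/2)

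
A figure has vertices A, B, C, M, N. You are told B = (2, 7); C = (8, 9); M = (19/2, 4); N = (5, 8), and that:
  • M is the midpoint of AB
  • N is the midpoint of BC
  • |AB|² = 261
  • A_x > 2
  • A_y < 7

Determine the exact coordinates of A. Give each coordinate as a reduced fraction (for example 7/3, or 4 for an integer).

A = (17, 1)

1. A_x = 17  [A = 2·M−B = 2·(19/2, 4)−(2, 7)]
2. A_y = 1  [A = 2·M−B = 2·(19/2, 4)−(2, 7)]
   so A = (17, 1)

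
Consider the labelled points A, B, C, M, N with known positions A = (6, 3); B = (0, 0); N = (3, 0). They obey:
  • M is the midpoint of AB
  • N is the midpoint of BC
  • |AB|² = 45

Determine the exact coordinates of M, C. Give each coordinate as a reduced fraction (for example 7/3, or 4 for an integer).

M = (3, 3/2)
C = (6, 0)

1. M_x = 3  [2·M = A+B = (6, 3)+(0, 0)]
2. M_y = 3/2  [2·M = A+B = (6, 3)+(0, 0)]
   so M = (3, 3/2)
3. C_x = 6  [C = 2·N−B = 2·(3, 0)−(0, 0)]
4. C_y = 0  [C = 2·N−B = 2·(3, 0)−(0, 0)]
   so C = (6, 0)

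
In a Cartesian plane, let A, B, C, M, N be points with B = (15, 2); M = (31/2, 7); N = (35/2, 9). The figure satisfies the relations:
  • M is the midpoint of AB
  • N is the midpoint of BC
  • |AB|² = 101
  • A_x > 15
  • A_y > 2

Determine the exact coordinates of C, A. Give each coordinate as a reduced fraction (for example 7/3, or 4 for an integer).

C = (20, 16)
A = (16, 12)

1. A_x = 16  [A = 2·M−B = 2·(31/2, 7)−(15, 2)]
2. A_y = 12  [A = 2·M−B = 2·(31/2, 7)−(15, 2)]
   so A = (16, 12)
3. C_x = 20  [C = 2·N−B = 2·(35/2, 9)−(15, 2)]
4. C_y = 16  [C = 2·N−B = 2·(35/2, 9)−(15, 2)]
   so C = (20, 16)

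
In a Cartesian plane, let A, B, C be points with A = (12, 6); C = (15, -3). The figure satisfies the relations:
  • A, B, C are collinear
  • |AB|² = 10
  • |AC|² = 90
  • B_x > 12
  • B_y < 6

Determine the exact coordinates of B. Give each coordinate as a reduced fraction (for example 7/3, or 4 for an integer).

1. B_x = 13  [[A, B, C are collinear ⇒ -9x-3y+126=0] ∩ [|B−(12, 6)|²=10]]
2. B_y = 3  [[A, B, C are collinear ⇒ -9x-3y+126=0] ∩ [|B−(12, 6)|²=10]]
   so B = (13, 3)

B = (13, 3)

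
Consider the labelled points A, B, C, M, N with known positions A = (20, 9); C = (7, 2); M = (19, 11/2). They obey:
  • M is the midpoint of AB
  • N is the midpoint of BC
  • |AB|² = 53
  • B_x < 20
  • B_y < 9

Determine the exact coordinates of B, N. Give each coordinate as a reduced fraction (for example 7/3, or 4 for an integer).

B = (18, 2)
N = (25/2, 2)

1. B_x = 18  [B = 2·M−A = 2·(19, 11/2)−(20, 9)]
2. B_y = 2  [B = 2·M−A = 2·(19, 11/2)−(20, 9)]
   so B = (18, 2)
3. N_x = 25/2  [2·N = B+C = (18, 2)+(7, 2)]
4. N_y = 2  [2·N = B+C = (18, 2)+(7, 2)]
   so N = (25/2, 2)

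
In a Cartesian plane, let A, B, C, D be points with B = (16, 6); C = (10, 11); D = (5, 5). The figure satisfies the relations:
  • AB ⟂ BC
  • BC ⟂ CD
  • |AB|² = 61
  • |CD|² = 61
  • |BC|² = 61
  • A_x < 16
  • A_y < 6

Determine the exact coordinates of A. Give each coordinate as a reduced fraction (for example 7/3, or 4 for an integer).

1. A_x = 11  [[AB ⟂ BC ⇒ 6x-5y-66=0] ∩ [|A−(16, 6)|²=61]]
2. A_y = 0  [[AB ⟂ BC ⇒ 6x-5y-66=0] ∩ [|A−(16, 6)|²=61]]
   so A = (11, 0)

A = (11, 0)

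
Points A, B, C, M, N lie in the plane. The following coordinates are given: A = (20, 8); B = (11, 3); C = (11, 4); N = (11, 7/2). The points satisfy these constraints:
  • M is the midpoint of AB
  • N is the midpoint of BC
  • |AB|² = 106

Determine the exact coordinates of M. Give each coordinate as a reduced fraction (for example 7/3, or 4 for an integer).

M = (31/2, 11/2)

1. M_x = 31/2  [2·M = A+B = (20, 8)+(11, 3)]
2. M_y = 11/2  [2·M = A+B = (20, 8)+(11, 3)]
   so M = (31/2, 11/2)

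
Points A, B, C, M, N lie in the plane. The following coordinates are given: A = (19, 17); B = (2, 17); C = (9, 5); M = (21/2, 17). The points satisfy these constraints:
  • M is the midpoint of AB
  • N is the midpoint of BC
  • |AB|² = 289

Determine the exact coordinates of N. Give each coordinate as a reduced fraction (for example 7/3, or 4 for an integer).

N = (11/2, 11)

1. N_x = 11/2  [2·N = B+C = (2, 17)+(9, 5)]
2. N_y = 11  [2·N = B+C = (2, 17)+(9, 5)]
   so N = (11/2, 11)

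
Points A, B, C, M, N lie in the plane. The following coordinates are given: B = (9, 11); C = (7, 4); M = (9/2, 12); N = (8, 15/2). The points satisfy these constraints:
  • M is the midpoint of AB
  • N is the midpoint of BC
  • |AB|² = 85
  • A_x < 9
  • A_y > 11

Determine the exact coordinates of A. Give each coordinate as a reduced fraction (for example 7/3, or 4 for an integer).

A = (0, 13)

1. A_x = 0  [A = 2·M−B = 2·(9/2, 12)−(9, 11)]
2. A_y = 13  [A = 2·M−B = 2·(9/2, 12)−(9, 11)]
   so A = (0, 13)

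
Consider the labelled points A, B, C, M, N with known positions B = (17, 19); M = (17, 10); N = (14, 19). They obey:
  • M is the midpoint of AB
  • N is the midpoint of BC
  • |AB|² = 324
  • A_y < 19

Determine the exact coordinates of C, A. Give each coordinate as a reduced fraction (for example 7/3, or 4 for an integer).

C = (11, 19)
A = (17, 1)

1. A_x = 17  [A = 2·M−B = 2·(17, 10)−(17, 19)]
2. A_y = 1  [A = 2·M−B = 2·(17, 10)−(17, 19)]
   so A = (17, 1)
3. C_x = 11  [C = 2·N−B = 2·(14, 19)−(17, 19)]
4. C_y = 19  [C = 2·N−B = 2·(14, 19)−(17, 19)]
   so C = (11, 19)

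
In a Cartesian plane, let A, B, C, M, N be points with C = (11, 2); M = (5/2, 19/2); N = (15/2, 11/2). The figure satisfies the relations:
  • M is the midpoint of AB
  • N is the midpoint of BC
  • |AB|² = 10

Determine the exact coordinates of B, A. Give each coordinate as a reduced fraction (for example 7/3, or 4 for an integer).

B = (4, 9)
A = (1, 10)

1. B_x = 4  [B = 2·N−C = 2·(15/2, 11/2)−(11, 2)]
2. B_y = 9  [B = 2·N−C = 2·(15/2, 11/2)−(11, 2)]
   so B = (4, 9)
3. A_x = 1  [A = 2·M−B = 2·(5/2, 19/2)−(4, 9)]
4. A_y = 10  [A = 2·M−B = 2·(5/2, 19/2)−(4, 9)]
   so A = (1, 10)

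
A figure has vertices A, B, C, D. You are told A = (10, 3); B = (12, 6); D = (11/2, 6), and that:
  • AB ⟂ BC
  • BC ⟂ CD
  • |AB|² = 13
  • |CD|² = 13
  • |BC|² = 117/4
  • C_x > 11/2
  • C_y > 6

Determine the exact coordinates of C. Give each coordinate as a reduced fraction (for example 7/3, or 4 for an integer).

C = (15/2, 9)

1. C_x = 15/2  [[AB ⟂ BC ⇒ 2x+3y-42=0] ∩ [|C−(11/2, 6)|²=13]]
2. C_y = 9  [[AB ⟂ BC ⇒ 2x+3y-42=0] ∩ [|C−(11/2, 6)|²=13]]
   so C = (15/2, 9)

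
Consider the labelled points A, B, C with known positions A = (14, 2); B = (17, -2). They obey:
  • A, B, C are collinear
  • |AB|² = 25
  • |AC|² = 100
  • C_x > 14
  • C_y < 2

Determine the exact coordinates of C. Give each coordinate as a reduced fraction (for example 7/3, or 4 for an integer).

1. C_x = 20  [[A, B, C are collinear ⇒ 4x+3y-62=0] ∩ [|C−(14, 2)|²=100]]
2. C_y = -6  [[A, B, C are collinear ⇒ 4x+3y-62=0] ∩ [|C−(14, 2)|²=100]]
   so C = (20, -6)

C = (20, -6)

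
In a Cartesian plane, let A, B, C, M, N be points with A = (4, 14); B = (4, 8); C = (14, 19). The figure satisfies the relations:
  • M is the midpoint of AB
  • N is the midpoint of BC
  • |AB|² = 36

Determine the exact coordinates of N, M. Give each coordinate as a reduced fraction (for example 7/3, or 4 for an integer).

N = (9, 27/2)
M = (4, 11)

1. M_x = 4  [2·M = A+B = (4, 14)+(4, 8)]
2. M_y = 11  [2·M = A+B = (4, 14)+(4, 8)]
   so M = (4, 11)
3. N_x = 9  [2·N = B+C = (4, 8)+(14, 19)]
4. N_y = 27/2  [2·N = B+C = (4, 8)+(14, 19)]
   so N = (9, 27/2)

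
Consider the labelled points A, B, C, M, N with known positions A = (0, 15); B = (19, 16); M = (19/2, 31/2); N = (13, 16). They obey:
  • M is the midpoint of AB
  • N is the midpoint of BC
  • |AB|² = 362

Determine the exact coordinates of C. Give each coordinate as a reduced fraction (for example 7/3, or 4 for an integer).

C = (7, 16)

1. C_x = 7  [C = 2·N−B = 2·(13, 16)−(19, 16)]
2. C_y = 16  [C = 2·N−B = 2·(13, 16)−(19, 16)]
   so C = (7, 16)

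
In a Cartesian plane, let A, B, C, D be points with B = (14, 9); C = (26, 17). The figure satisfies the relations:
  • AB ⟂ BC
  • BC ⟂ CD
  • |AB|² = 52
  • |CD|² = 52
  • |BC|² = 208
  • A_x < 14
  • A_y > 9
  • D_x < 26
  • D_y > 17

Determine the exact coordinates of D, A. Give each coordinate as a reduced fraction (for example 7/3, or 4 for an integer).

1. D_x = 22  [[BC ⟂ CD ⇒ 12x+8y-448=0] ∩ [|D−(26, 17)|²=52]]
2. D_y = 23  [[BC ⟂ CD ⇒ 12x+8y-448=0] ∩ [|D−(26, 17)|²=52]]
   so D = (22, 23)
3. A_x = 10  [[AB ⟂ BC ⇒ -12x-8y+240=0] ∩ [|A−(14, 9)|²=52]]
4. A_y = 15  [[AB ⟂ BC ⇒ -12x-8y+240=0] ∩ [|A−(14, 9)|²=52]]
   so A = (10, 15)

D = (22, 23)
A = (10, 15)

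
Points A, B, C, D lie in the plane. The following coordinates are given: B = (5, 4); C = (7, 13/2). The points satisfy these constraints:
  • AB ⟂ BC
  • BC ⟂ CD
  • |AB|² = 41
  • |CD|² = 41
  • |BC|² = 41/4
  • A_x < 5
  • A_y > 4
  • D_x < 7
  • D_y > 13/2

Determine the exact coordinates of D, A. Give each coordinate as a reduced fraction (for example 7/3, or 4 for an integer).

D = (2, 21/2)
A = (0, 8)

1. D_x = 2  [[BC ⟂ CD ⇒ 2x+5/2y-121/4=0] ∩ [|D−(7, 13/2)|²=41]]
2. D_y = 21/2  [[BC ⟂ CD ⇒ 2x+5/2y-121/4=0] ∩ [|D−(7, 13/2)|²=41]]
   so D = (2, 21/2)
3. A_x = 0  [[AB ⟂ BC ⇒ -2x-5/2y+20=0] ∩ [|A−(5, 4)|²=41]]
4. A_y = 8  [[AB ⟂ BC ⇒ -2x-5/2y+20=0] ∩ [|A−(5, 4)|²=41]]
   so A = (0, 8)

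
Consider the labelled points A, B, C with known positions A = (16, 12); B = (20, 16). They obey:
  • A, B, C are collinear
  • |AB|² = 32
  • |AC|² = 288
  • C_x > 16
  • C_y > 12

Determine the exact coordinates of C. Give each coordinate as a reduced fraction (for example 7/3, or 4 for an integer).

C = (28, 24)

1. C_x = 28  [[A, B, C are collinear ⇒ -4x+4y+16=0] ∩ [|C−(16, 12)|²=288]]
2. C_y = 24  [[A, B, C are collinear ⇒ -4x+4y+16=0] ∩ [|C−(16, 12)|²=288]]
   so C = (28, 24)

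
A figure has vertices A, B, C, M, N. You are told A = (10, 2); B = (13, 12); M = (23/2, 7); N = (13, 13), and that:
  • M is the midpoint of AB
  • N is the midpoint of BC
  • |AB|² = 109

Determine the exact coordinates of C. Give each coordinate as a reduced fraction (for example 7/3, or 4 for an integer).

1. C_x = 13  [C = 2·N−B = 2·(13, 13)−(13, 12)]
2. C_y = 14  [C = 2·N−B = 2·(13, 13)−(13, 12)]
   so C = (13, 14)

C = (13, 14)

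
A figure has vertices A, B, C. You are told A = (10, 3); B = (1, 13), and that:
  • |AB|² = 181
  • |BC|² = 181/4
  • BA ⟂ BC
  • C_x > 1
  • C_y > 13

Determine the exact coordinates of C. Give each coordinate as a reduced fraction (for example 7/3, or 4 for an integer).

C = (6, 35/2)

1. C_x = 6  [[BA ⟂ BC ⇒ 9x-10y+121=0] ∩ [|C−(1, 13)|²=181/4]]
2. C_y = 35/2  [[BA ⟂ BC ⇒ 9x-10y+121=0] ∩ [|C−(1, 13)|²=181/4]]
   so C = (6, 35/2)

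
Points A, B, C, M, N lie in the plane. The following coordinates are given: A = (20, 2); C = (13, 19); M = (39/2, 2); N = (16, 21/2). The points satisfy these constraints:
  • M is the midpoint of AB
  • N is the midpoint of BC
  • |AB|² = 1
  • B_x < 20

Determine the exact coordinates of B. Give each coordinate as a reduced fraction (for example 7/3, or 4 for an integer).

1. B_x = 19  [B = 2·M−A = 2·(39/2, 2)−(20, 2)]
2. B_y = 2  [B = 2·M−A = 2·(39/2, 2)−(20, 2)]
   so B = (19, 2)

B = (19, 2)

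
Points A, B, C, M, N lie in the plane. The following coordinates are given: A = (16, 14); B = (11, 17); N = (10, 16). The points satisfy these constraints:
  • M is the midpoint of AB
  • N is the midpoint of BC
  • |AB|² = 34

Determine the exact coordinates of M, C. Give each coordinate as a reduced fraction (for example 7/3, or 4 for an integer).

1. M_x = 27/2  [2·M = A+B = (16, 14)+(11, 17)]
2. M_y = 31/2  [2·M = A+B = (16, 14)+(11, 17)]
   so M = (27/2, 31/2)
3. C_x = 9  [C = 2·N−B = 2·(10, 16)−(11, 17)]
4. C_y = 15  [C = 2·N−B = 2·(10, 16)−(11, 17)]
   so C = (9, 15)

M = (27/2, 31/2)
C = (9, 15)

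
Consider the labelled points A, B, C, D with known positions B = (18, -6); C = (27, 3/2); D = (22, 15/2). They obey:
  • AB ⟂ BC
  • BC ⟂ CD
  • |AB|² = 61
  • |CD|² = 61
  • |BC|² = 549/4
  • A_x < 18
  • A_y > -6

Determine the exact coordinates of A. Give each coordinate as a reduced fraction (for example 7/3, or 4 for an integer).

1. A_x = 13  [[AB ⟂ BC ⇒ -9x-15/2y+117=0] ∩ [|A−(18, -6)|²=61]]
2. A_y = 0  [[AB ⟂ BC ⇒ -9x-15/2y+117=0] ∩ [|A−(18, -6)|²=61]]
   so A = (13, 0)

A = (13, 0)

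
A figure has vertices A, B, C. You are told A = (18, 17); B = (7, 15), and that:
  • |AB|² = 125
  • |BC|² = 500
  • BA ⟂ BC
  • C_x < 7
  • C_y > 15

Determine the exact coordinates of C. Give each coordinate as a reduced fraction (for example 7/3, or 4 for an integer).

1. C_x = 3  [[BA ⟂ BC ⇒ 11x+2y-107=0] ∩ [|C−(7, 15)|²=500]]
2. C_y = 37  [[BA ⟂ BC ⇒ 11x+2y-107=0] ∩ [|C−(7, 15)|²=500]]
   so C = (3, 37)

C = (3, 37)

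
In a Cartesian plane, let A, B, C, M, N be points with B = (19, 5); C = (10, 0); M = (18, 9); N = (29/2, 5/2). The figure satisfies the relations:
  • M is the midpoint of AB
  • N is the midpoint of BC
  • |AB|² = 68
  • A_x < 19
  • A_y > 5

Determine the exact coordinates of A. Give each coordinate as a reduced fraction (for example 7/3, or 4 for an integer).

1. A_x = 17  [A = 2·M−B = 2·(18, 9)−(19, 5)]
2. A_y = 13  [A = 2·M−B = 2·(18, 9)−(19, 5)]
   so A = (17, 13)

A = (17, 13)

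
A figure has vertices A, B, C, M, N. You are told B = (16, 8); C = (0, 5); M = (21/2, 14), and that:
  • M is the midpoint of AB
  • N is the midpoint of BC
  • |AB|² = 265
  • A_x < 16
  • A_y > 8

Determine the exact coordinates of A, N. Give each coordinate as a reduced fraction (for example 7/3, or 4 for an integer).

A = (5, 20)
N = (8, 13/2)

1. A_x = 5  [A = 2·M−B = 2·(21/2, 14)−(16, 8)]
2. A_y = 20  [A = 2·M−B = 2·(21/2, 14)−(16, 8)]
   so A = (5, 20)
3. N_x = 8  [2·N = B+C = (16, 8)+(0, 5)]
4. N_y = 13/2  [2·N = B+C = (16, 8)+(0, 5)]
   so N = (8, 13/2)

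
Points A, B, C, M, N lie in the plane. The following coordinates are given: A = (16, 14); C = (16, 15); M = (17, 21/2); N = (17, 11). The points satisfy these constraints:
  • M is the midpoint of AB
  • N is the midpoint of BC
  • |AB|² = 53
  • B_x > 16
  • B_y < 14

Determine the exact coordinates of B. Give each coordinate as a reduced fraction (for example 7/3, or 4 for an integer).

1. B_x = 18  [B = 2·M−A = 2·(17, 21/2)−(16, 14)]
2. B_y = 7  [B = 2·M−A = 2·(17, 21/2)−(16, 14)]
   so B = (18, 7)

B = (18, 7)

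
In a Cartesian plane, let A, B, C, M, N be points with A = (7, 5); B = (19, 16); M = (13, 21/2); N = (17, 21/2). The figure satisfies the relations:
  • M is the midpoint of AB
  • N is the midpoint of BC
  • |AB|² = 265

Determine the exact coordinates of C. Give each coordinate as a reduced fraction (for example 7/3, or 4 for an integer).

1. C_x = 15  [C = 2·N−B = 2·(17, 21/2)−(19, 16)]
2. C_y = 5  [C = 2·N−B = 2·(17, 21/2)−(19, 16)]
   so C = (15, 5)

C = (15, 5)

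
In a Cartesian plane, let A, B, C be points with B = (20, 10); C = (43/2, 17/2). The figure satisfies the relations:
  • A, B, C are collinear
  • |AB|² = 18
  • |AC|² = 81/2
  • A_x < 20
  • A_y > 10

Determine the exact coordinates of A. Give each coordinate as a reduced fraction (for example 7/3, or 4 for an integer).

A = (17, 13)

1. A_x = 17  [[A, B, C are collinear ⇒ 3/2x+3/2y-45=0] ∩ [|A−(20, 10)|²=18]]
2. A_y = 13  [[A, B, C are collinear ⇒ 3/2x+3/2y-45=0] ∩ [|A−(20, 10)|²=18]]
   so A = (17, 13)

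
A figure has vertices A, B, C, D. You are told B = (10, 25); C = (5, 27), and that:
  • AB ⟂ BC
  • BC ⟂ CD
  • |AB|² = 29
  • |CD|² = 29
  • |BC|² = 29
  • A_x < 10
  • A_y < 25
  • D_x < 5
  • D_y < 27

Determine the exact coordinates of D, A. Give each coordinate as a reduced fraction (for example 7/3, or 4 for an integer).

1. D_x = 3  [[BC ⟂ CD ⇒ -5x+2y-29=0] ∩ [|D−(5, 27)|²=29]]
2. D_y = 22  [[BC ⟂ CD ⇒ -5x+2y-29=0] ∩ [|D−(5, 27)|²=29]]
   so D = (3, 22)
3. A_x = 8  [[AB ⟂ BC ⇒ 5x-2y=0] ∩ [|A−(10, 25)|²=29]]
4. A_y = 20  [[AB ⟂ BC ⇒ 5x-2y=0] ∩ [|A−(10, 25)|²=29]]
   so A = (8, 20)

D = (3, 22)
A = (8, 20)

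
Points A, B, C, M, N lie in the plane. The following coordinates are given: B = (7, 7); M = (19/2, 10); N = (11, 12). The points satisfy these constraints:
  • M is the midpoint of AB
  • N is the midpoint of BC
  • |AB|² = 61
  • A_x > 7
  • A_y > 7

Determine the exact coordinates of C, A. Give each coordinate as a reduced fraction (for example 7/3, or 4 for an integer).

1. A_x = 12  [A = 2·M−B = 2·(19/2, 10)−(7, 7)]
2. A_y = 13  [A = 2·M−B = 2·(19/2, 10)−(7, 7)]
   so A = (12, 13)
3. C_x = 15  [C = 2·N−B = 2·(11, 12)−(7, 7)]
4. C_y = 17  [C = 2·N−B = 2·(11, 12)−(7, 7)]
   so C = (15, 17)

C = (15, 17)
A = (12, 13)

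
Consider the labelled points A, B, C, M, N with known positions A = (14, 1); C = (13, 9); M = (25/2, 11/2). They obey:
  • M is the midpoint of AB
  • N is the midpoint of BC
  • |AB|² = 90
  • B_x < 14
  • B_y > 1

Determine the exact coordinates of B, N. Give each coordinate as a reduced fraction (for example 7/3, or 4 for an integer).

B = (11, 10)
N = (12, 19/2)

1. B_x = 11  [B = 2·M−A = 2·(25/2, 11/2)−(14, 1)]
2. B_y = 10  [B = 2·M−A = 2·(25/2, 11/2)−(14, 1)]
   so B = (11, 10)
3. N_x = 12  [2·N = B+C = (11, 10)+(13, 9)]
4. N_y = 19/2  [2·N = B+C = (11, 10)+(13, 9)]
   so N = (12, 19/2)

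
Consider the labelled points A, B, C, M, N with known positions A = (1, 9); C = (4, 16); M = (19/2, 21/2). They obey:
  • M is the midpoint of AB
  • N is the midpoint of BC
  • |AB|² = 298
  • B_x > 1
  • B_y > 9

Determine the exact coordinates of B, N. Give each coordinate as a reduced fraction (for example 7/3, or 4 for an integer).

B = (18, 12)
N = (11, 14)

1. B_x = 18  [B = 2·M−A = 2·(19/2, 21/2)−(1, 9)]
2. B_y = 12  [B = 2·M−A = 2·(19/2, 21/2)−(1, 9)]
   so B = (18, 12)
3. N_x = 11  [2·N = B+C = (18, 12)+(4, 16)]
4. N_y = 14  [2·N = B+C = (18, 12)+(4, 16)]
   so N = (11, 14)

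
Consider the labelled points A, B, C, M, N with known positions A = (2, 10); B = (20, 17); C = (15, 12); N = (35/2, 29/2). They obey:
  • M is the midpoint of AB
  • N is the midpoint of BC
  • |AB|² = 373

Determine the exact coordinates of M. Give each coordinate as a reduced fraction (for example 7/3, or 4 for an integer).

M = (11, 27/2)

1. M_x = 11  [2·M = A+B = (2, 10)+(20, 17)]
2. M_y = 27/2  [2·M = A+B = (2, 10)+(20, 17)]
   so M = (11, 27/2)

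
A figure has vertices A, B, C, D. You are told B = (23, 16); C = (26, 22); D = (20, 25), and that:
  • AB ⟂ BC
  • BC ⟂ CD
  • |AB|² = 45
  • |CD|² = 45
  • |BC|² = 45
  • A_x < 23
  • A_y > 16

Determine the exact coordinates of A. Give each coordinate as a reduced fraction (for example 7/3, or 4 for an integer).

A = (17, 19)

1. A_x = 17  [[AB ⟂ BC ⇒ -3x-6y+165=0] ∩ [|A−(23, 16)|²=45]]
2. A_y = 19  [[AB ⟂ BC ⇒ -3x-6y+165=0] ∩ [|A−(23, 16)|²=45]]
   so A = (17, 19)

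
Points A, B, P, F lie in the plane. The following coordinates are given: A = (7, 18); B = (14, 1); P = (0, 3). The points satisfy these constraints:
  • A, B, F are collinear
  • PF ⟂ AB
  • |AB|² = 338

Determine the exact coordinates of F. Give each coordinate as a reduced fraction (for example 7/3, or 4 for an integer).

1. F_x = 1904/169  [[A, B, F are collinear ⇒ 17x+7y-245=0] ∩ [PF ⟂ AB ⇒ 7x-17y+51=0]]
2. F_y = 1291/169  [[A, B, F are collinear ⇒ 17x+7y-245=0] ∩ [PF ⟂ AB ⇒ 7x-17y+51=0]]
   so F = (1904/169, 1291/169)

F = (1904/169, 1291/169)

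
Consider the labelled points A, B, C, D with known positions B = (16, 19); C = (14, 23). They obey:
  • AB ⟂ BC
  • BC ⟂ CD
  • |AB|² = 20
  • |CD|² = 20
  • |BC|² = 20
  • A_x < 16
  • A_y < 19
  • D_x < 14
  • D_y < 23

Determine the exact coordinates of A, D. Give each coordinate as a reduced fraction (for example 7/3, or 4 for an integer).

1. A_x = 12  [[AB ⟂ BC ⇒ 2x-4y+44=0] ∩ [|A−(16, 19)|²=20]]
2. A_y = 17  [[AB ⟂ BC ⇒ 2x-4y+44=0] ∩ [|A−(16, 19)|²=20]]
   so A = (12, 17)
3. D_x = 10  [[BC ⟂ CD ⇒ -2x+4y-64=0] ∩ [|D−(14, 23)|²=20]]
4. D_y = 21  [[BC ⟂ CD ⇒ -2x+4y-64=0] ∩ [|D−(14, 23)|²=20]]
   so D = (10, 21)

A = (12, 17)
D = (10, 21)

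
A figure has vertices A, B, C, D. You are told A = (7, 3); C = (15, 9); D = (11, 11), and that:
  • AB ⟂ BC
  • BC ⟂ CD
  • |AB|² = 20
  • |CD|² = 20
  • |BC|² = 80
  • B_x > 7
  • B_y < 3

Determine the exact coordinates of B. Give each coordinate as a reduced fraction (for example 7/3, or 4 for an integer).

1. B_x = 11  [[BC ⟂ CD ⇒ 4x-2y-42=0] ∩ [|B−(7, 3)|²=20]]
2. B_y = 1  [[BC ⟂ CD ⇒ 4x-2y-42=0] ∩ [|B−(7, 3)|²=20]]
   so B = (11, 1)

B = (11, 1)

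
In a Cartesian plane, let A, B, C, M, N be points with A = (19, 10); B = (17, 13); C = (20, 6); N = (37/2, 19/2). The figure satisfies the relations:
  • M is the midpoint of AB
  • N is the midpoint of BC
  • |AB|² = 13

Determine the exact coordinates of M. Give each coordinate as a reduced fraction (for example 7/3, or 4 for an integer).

M = (18, 23/2)

1. M_x = 18  [2·M = A+B = (19, 10)+(17, 13)]
2. M_y = 23/2  [2·M = A+B = (19, 10)+(17, 13)]
   so M = (18, 23/2)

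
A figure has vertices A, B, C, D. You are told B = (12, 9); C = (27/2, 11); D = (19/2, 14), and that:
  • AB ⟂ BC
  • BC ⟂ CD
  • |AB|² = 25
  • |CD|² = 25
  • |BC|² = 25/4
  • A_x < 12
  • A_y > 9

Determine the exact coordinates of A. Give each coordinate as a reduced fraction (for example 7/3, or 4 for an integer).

1. A_x = 8  [[AB ⟂ BC ⇒ -3/2x-2y+36=0] ∩ [|A−(12, 9)|²=25]]
2. A_y = 12  [[AB ⟂ BC ⇒ -3/2x-2y+36=0] ∩ [|A−(12, 9)|²=25]]
   so A = (8, 12)

A = (8, 12)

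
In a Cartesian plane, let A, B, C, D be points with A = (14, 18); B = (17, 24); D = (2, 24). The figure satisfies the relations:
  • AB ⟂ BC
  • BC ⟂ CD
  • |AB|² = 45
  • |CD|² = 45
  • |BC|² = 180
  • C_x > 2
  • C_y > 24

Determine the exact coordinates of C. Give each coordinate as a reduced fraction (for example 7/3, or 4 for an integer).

C = (5, 30)

1. C_x = 5  [[AB ⟂ BC ⇒ 3x+6y-195=0] ∩ [|C−(2, 24)|²=45]]
2. C_y = 30  [[AB ⟂ BC ⇒ 3x+6y-195=0] ∩ [|C−(2, 24)|²=45]]
   so C = (5, 30)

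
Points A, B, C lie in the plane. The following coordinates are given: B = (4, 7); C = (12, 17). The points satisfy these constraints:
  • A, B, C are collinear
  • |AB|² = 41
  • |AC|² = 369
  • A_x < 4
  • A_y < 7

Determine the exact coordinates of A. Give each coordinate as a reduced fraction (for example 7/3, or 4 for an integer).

A = (0, 2)

1. A_x = 0  [[A, B, C are collinear ⇒ -10x+8y-16=0] ∩ [|A−(4, 7)|²=41]]
2. A_y = 2  [[A, B, C are collinear ⇒ -10x+8y-16=0] ∩ [|A−(4, 7)|²=41]]
   so A = (0, 2)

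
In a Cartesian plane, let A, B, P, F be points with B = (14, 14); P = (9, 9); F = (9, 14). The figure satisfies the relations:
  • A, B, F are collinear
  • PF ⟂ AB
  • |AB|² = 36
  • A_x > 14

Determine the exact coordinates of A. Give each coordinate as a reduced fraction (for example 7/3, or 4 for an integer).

A = (20, 14)

1. A_x = 20  [[A, B, F are collinear ⇒ -5y+70=0] ∩ [|A−(14, 14)|²=36]]
2. A_y = 14  [[A, B, F are collinear ⇒ -5y+70=0] ∩ [|A−(14, 14)|²=36]]
   so A = (20, 14)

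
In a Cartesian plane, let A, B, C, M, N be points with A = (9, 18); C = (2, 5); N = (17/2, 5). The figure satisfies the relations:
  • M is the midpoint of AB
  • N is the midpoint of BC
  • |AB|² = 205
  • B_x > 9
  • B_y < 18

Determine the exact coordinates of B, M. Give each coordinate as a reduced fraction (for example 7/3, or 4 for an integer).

B = (15, 5)
M = (12, 23/2)

1. B_x = 15  [B = 2·N−C = 2·(17/2, 5)−(2, 5)]
2. B_y = 5  [B = 2·N−C = 2·(17/2, 5)−(2, 5)]
   so B = (15, 5)
3. M_x = 12  [2·M = A+B = (9, 18)+(15, 5)]
4. M_y = 23/2  [2·M = A+B = (9, 18)+(15, 5)]
   so M = (12, 23/2)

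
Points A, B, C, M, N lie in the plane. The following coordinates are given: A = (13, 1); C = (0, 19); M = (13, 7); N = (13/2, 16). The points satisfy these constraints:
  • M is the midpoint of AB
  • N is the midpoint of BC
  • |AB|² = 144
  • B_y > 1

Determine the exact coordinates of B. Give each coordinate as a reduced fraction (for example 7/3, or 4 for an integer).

B = (13, 13)

1. B_x = 13  [B = 2·M−A = 2·(13, 7)−(13, 1)]
2. B_y = 13  [B = 2·M−A = 2·(13, 7)−(13, 1)]
   so B = (13, 13)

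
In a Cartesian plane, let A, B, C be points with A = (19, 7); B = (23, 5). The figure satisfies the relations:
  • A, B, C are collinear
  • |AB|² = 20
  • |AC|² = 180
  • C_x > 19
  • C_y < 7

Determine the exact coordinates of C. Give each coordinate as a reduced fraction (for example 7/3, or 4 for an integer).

C = (31, 1)

1. C_x = 31  [[A, B, C are collinear ⇒ 2x+4y-66=0] ∩ [|C−(19, 7)|²=180]]
2. C_y = 1  [[A, B, C are collinear ⇒ 2x+4y-66=0] ∩ [|C−(19, 7)|²=180]]
   so C = (31, 1)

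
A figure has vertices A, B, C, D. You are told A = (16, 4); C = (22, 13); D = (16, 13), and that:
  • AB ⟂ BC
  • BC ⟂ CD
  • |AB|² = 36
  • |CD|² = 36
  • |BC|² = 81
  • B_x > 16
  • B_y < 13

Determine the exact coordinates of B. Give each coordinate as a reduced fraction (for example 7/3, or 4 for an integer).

B = (22, 4)

1. B_x = 22  [[BC ⟂ CD ⇒ 6x-132=0] ∩ [|B−(16, 4)|²=36]]
2. B_y = 4  [[BC ⟂ CD ⇒ 6x-132=0] ∩ [|B−(16, 4)|²=36]]
   so B = (22, 4)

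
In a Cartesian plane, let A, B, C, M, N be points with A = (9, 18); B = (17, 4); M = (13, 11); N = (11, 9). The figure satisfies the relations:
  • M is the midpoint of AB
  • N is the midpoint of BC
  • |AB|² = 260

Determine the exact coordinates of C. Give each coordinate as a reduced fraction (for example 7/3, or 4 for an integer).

C = (5, 14)

1. C_x = 5  [C = 2·N−B = 2·(11, 9)−(17, 4)]
2. C_y = 14  [C = 2·N−B = 2·(11, 9)−(17, 4)]
   so C = (5, 14)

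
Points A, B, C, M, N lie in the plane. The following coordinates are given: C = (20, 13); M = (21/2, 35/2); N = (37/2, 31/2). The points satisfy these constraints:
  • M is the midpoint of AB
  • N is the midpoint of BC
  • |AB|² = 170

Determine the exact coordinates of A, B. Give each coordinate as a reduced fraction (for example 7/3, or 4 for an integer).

A = (4, 17)
B = (17, 18)

1. B_x = 17  [B = 2·N−C = 2·(37/2, 31/2)−(20, 13)]
2. B_y = 18  [B = 2·N−C = 2·(37/2, 31/2)−(20, 13)]
   so B = (17, 18)
3. A_x = 4  [A = 2·M−B = 2·(21/2, 35/2)−(17, 18)]
4. A_y = 17  [A = 2·M−B = 2·(21/2, 35/2)−(17, 18)]
   so A = (4, 17)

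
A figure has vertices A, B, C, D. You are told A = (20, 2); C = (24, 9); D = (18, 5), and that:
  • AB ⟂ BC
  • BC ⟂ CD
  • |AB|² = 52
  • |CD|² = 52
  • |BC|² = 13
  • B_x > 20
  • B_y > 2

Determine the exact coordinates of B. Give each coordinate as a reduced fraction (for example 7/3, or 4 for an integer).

B = (26, 6)

1. B_x = 26  [[BC ⟂ CD ⇒ 6x+4y-180=0] ∩ [|B−(20, 2)|²=52]]
2. B_y = 6  [[BC ⟂ CD ⇒ 6x+4y-180=0] ∩ [|B−(20, 2)|²=52]]
   so B = (26, 6)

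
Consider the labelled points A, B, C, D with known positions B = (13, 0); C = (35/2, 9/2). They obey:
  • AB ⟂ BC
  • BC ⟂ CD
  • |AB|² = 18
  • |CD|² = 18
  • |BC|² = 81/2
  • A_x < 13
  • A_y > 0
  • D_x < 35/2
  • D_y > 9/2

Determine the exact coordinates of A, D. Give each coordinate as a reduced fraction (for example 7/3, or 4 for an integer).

1. A_x = 10  [[AB ⟂ BC ⇒ -9/2x-9/2y+117/2=0] ∩ [|A−(13, 0)|²=18]]
2. A_y = 3  [[AB ⟂ BC ⇒ -9/2x-9/2y+117/2=0] ∩ [|A−(13, 0)|²=18]]
   so A = (10, 3)
3. D_x = 29/2  [[BC ⟂ CD ⇒ 9/2x+9/2y-99=0] ∩ [|D−(35/2, 9/2)|²=18]]
4. D_y = 15/2  [[BC ⟂ CD ⇒ 9/2x+9/2y-99=0] ∩ [|D−(35/2, 9/2)|²=18]]
   so D = (29/2, 15/2)

A = (10, 3)
D = (29/2, 15/2)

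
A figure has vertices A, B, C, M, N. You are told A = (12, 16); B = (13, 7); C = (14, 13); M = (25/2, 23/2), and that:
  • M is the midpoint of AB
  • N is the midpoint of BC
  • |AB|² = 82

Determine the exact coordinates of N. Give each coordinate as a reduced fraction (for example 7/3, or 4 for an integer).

1. N_x = 27/2  [2·N = B+C = (13, 7)+(14, 13)]
2. N_y = 10  [2·N = B+C = (13, 7)+(14, 13)]
   so N = (27/2, 10)

N = (27/2, 10)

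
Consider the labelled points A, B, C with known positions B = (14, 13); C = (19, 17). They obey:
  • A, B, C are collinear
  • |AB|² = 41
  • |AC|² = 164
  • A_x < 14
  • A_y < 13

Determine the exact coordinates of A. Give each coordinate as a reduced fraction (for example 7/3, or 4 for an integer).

A = (9, 9)

1. A_x = 9  [[A, B, C are collinear ⇒ -4x+5y-9=0] ∩ [|A−(14, 13)|²=41]]
2. A_y = 9  [[A, B, C are collinear ⇒ -4x+5y-9=0] ∩ [|A−(14, 13)|²=41]]
   so A = (9, 9)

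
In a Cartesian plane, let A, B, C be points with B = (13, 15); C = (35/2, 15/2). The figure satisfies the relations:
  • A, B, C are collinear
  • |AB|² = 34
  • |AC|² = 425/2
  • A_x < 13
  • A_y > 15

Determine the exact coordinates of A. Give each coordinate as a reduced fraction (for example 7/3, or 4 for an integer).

1. A_x = 10  [[A, B, C are collinear ⇒ 15/2x+9/2y-165=0] ∩ [|A−(13, 15)|²=34]]
2. A_y = 20  [[A, B, C are collinear ⇒ 15/2x+9/2y-165=0] ∩ [|A−(13, 15)|²=34]]
   so A = (10, 20)

A = (10, 20)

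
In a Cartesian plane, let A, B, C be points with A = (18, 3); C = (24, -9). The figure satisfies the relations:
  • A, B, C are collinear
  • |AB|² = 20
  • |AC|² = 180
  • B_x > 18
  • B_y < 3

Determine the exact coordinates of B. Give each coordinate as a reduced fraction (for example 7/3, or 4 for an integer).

B = (20, -1)

1. B_x = 20  [[A, B, C are collinear ⇒ -12x-6y+234=0] ∩ [|B−(18, 3)|²=20]]
2. B_y = -1  [[A, B, C are collinear ⇒ -12x-6y+234=0] ∩ [|B−(18, 3)|²=20]]
   so B = (20, -1)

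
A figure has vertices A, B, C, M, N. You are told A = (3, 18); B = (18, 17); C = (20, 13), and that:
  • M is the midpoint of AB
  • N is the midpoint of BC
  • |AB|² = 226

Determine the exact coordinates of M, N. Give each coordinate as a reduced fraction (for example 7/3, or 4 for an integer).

1. M_x = 21/2  [2·M = A+B = (3, 18)+(18, 17)]
2. M_y = 35/2  [2·M = A+B = (3, 18)+(18, 17)]
   so M = (21/2, 35/2)
3. N_x = 19  [2·N = B+C = (18, 17)+(20, 13)]
4. N_y = 15  [2·N = B+C = (18, 17)+(20, 13)]
   so N = (19, 15)

M = (21/2, 35/2)
N = (19, 15)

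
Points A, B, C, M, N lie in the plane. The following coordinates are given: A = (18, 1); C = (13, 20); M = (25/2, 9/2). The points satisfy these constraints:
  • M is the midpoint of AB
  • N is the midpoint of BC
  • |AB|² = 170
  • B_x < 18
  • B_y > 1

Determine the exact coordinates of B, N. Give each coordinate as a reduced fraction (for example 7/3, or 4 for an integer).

B = (7, 8)
N = (10, 14)

1. B_x = 7  [B = 2·M−A = 2·(25/2, 9/2)−(18, 1)]
2. B_y = 8  [B = 2·M−A = 2·(25/2, 9/2)−(18, 1)]
   so B = (7, 8)
3. N_x = 10  [2·N = B+C = (7, 8)+(13, 20)]
4. N_y = 14  [2·N = B+C = (7, 8)+(13, 20)]
   so N = (10, 14)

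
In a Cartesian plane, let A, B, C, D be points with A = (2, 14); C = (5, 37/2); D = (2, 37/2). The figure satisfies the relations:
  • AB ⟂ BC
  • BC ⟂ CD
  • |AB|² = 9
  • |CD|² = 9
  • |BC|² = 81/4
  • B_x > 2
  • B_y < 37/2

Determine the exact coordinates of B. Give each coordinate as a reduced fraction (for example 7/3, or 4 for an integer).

1. B_x = 5  [[BC ⟂ CD ⇒ 3x-15=0] ∩ [|B−(2, 14)|²=9]]
2. B_y = 14  [[BC ⟂ CD ⇒ 3x-15=0] ∩ [|B−(2, 14)|²=9]]
   so B = (5, 14)

B = (5, 14)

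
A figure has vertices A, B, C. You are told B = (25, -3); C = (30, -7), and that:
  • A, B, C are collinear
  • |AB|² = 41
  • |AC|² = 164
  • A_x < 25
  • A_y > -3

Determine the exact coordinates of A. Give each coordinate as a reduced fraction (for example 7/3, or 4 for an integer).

1. A_x = 20  [[A, B, C are collinear ⇒ 4x+5y-85=0] ∩ [|A−(25, -3)|²=41]]
2. A_y = 1  [[A, B, C are collinear ⇒ 4x+5y-85=0] ∩ [|A−(25, -3)|²=41]]
   so A = (20, 1)

A = (20, 1)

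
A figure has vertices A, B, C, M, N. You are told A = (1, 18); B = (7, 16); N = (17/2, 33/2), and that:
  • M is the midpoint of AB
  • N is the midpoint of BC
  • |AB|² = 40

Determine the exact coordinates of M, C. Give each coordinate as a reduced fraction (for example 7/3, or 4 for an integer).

1. M_x = 4  [2·M = A+B = (1, 18)+(7, 16)]
2. M_y = 17  [2·M = A+B = (1, 18)+(7, 16)]
   so M = (4, 17)
3. C_x = 10  [C = 2·N−B = 2·(17/2, 33/2)−(7, 16)]
4. C_y = 17  [C = 2·N−B = 2·(17/2, 33/2)−(7, 16)]
   so C = (10, 17)

M = (4, 17)
C = (10, 17)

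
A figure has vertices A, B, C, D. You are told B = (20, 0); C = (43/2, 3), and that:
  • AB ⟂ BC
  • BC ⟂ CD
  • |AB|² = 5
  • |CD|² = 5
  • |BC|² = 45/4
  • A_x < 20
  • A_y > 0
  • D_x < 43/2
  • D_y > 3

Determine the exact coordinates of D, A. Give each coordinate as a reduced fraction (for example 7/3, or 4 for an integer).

D = (39/2, 4)
A = (18, 1)

1. D_x = 39/2  [[BC ⟂ CD ⇒ 3/2x+3y-165/4=0] ∩ [|D−(43/2, 3)|²=5]]
2. D_y = 4  [[BC ⟂ CD ⇒ 3/2x+3y-165/4=0] ∩ [|D−(43/2, 3)|²=5]]
   so D = (39/2, 4)
3. A_x = 18  [[AB ⟂ BC ⇒ -3/2x-3y+30=0] ∩ [|A−(20, 0)|²=5]]
4. A_y = 1  [[AB ⟂ BC ⇒ -3/2x-3y+30=0] ∩ [|A−(20, 0)|²=5]]
   so A = (18, 1)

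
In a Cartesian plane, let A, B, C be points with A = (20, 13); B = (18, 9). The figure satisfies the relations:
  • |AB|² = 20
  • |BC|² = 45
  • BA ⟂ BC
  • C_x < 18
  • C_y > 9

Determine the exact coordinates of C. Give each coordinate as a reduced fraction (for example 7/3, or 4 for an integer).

1. C_x = 12  [[BA ⟂ BC ⇒ 2x+4y-72=0] ∩ [|C−(18, 9)|²=45]]
2. C_y = 12  [[BA ⟂ BC ⇒ 2x+4y-72=0] ∩ [|C−(18, 9)|²=45]]
   so C = (12, 12)

C = (12, 12)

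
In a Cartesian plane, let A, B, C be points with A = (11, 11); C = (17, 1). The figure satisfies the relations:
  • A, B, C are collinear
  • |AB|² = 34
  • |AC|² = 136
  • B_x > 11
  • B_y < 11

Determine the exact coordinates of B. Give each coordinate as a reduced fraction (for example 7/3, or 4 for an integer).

1. B_x = 14  [[A, B, C are collinear ⇒ -10x-6y+176=0] ∩ [|B−(11, 11)|²=34]]
2. B_y = 6  [[A, B, C are collinear ⇒ -10x-6y+176=0] ∩ [|B−(11, 11)|²=34]]
   so B = (14, 6)

B = (14, 6)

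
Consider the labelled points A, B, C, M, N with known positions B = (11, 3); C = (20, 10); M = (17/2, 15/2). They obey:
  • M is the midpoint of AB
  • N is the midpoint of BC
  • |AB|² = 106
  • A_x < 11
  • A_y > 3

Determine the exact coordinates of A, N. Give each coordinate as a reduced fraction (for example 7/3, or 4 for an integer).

1. A_x = 6  [A = 2·M−B = 2·(17/2, 15/2)−(11, 3)]
2. A_y = 12  [A = 2·M−B = 2·(17/2, 15/2)−(11, 3)]
   so A = (6, 12)
3. N_x = 31/2  [2·N = B+C = (11, 3)+(20, 10)]
4. N_y = 13/2  [2·N = B+C = (11, 3)+(20, 10)]
   so N = (31/2, 13/2)

A = (6, 12)
N = (31/2, 13/2)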